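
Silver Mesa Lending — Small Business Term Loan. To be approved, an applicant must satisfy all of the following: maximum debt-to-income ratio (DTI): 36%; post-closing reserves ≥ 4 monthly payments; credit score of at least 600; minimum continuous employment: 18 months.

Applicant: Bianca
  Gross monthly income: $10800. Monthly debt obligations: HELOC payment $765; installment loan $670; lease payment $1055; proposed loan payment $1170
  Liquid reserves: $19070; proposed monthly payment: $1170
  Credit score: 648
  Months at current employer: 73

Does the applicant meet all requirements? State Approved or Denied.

Approved

Total monthly debts = (765 + 670 + 1,055 + 1,170) = 3,660. DTI: 3,660 ÷ 10,800 = 33.9%, within the 36% cap
Reserves: 19,070 ÷ 1,170 = 16.3 months (meets 4-month minimum)
Credit score 648 ≥ 600 (meets)
Employment 73 ≥ 18 months
All criteria satisfied.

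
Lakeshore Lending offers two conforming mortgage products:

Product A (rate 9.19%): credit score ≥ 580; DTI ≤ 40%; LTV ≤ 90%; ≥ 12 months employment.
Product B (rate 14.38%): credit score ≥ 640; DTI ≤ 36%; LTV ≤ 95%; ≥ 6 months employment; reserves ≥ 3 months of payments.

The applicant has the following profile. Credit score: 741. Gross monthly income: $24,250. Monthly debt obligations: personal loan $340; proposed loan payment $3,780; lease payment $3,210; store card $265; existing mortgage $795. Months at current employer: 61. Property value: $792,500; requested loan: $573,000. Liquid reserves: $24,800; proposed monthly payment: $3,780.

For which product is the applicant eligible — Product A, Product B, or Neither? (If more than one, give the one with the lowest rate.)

Total debts = (340 + 3,780 + 3,210 + 265 + 795) = 8,390; DTI = 8,390/24,250 = 34.6%.
LTV = 573,000/792,500 = 72.3%.
Reserves = 24,800/3,780 = 6.6 months.
Product A: score 741 ≥ 580; DTI 34.6% ≤ 40%; LTV 72.3% ≤ 90%; employment 61 ≥ 12 mo → qualifies.
Product B: score 741 ≥ 640; DTI 34.6% ≤ 36%; LTV 72.3% ≤ 95%; employment 61 ≥ 6 mo; reserves 6.6 ≥ 3 mo → qualifies.
Qualifying: Product A, Product B. Lowest rate is 9.19% → Product A.

Product A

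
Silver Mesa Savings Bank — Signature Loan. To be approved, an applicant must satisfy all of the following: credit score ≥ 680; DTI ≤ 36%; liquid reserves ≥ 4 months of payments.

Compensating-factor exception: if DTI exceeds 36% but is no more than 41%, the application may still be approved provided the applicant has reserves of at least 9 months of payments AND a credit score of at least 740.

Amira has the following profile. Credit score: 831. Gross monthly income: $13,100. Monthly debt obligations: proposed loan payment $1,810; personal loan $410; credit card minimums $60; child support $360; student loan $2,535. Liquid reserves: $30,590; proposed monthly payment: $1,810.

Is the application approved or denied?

Credit score 831 ≥ 680 (meets base)
Total debts = (1,810 + 410 + 60 + 360 + 2,535) = 5,175. DTI = 5,175/13,100 = 39.5% > 36% — standard DTI limit exceeded.
Reserves: 30,590 ÷ 1,810 = 16.9 months (meets 4-month minimum)
DTI 39.5% is within the 36%–41% exception band; checking compensating factors.
Reserves 16.9 ≥ 9 months; credit score 831 ≥ 740.
Both override conditions satisfied; DTI exception granted.

Approved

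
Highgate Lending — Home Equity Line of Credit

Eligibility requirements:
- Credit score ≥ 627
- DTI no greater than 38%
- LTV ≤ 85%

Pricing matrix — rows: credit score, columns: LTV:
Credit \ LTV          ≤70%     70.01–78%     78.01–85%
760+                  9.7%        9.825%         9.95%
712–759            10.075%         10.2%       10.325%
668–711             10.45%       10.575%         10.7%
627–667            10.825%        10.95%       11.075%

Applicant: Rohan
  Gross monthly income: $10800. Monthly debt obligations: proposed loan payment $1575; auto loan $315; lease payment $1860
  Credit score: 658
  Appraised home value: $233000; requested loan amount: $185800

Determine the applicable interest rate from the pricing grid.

Credit score 658 ≥ 627; Total monthly debts = (1,575 + 315 + 1,860) = 3,750. DTI = 3,750/10,800 = 34.7% ≤ 38%
LTV: 185,800 ÷ 233,000 = 79.7%, within 85% cap
Credit 658 → row 627–667; LTV 79.7% → column 78.01–85%. Grid cell → 11.075%.

11.075%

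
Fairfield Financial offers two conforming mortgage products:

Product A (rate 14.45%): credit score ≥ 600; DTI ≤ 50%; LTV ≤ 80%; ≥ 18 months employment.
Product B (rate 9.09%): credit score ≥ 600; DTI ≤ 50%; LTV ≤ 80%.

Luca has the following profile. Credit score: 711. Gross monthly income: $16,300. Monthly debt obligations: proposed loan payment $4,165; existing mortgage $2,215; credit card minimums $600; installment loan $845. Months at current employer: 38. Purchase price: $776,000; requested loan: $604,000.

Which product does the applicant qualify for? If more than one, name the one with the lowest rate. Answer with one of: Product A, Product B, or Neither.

Total debts = (4,165 + 2,215 + 600 + 845) = 7,825; DTI = 7,825/16,300 = 48%.
LTV = 604,000/776,000 = 77.8%.
Product A: score 711 ≥ 600; DTI 48% ≤ 50%; LTV 77.8% ≤ 80%; employment 38 ≥ 18 mo → qualifies.
Product B: score 711 ≥ 600; DTI 48% ≤ 50%; LTV 77.8% ≤ 80% → qualifies.
Qualifying: Product A, Product B. Lowest rate is 9.09% → Product B.

Product B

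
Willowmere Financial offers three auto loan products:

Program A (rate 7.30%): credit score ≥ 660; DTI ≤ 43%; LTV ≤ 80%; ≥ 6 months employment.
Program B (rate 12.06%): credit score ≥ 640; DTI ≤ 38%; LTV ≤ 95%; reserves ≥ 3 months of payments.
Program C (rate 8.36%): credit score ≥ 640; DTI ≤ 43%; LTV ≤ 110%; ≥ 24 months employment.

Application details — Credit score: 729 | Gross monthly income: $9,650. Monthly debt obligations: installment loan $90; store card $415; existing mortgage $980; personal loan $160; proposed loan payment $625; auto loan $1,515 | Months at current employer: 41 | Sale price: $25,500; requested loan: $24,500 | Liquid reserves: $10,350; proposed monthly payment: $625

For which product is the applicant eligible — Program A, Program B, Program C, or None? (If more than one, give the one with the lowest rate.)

Total debts = (90 + 415 + 980 + 160 + 625 + 1,515) = 3,785; DTI = 3,785/9,650 = 39.2%.
LTV = 24,500/25,500 = 96.1%.
Reserves = 10,350/625 = 16.6 months.
Program A: score 729 ≥ 660; DTI 39.2% ≤ 43%; LTV 96.1% > 80%; employment 41 ≥ 6 mo → does not qualify.
Program B: score 729 ≥ 640; DTI 39.2% > 38%; LTV 96.1% > 95%; reserves 16.6 ≥ 3 mo → does not qualify.
Program C: score 729 ≥ 640; DTI 39.2% ≤ 43%; LTV 96.1% ≤ 110%; employment 41 ≥ 24 mo → qualifies.

Program C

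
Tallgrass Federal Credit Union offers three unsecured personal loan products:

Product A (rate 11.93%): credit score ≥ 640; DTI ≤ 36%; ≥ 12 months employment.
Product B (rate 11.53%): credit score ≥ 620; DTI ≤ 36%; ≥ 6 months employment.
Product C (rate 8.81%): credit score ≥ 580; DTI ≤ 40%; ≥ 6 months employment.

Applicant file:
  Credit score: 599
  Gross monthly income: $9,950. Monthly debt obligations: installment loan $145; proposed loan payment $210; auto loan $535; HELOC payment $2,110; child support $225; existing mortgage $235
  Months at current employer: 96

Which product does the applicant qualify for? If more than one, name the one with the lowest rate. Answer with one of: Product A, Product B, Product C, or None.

Total debts = (145 + 210 + 535 + 2,110 + 225 + 235) = 3,460; DTI = 3,460/9,950 = 34.8%.
Product A: score 599 < 640; DTI 34.8% ≤ 36%; employment 96 ≥ 12 mo → does not qualify.
Product B: score 599 < 620; DTI 34.8% ≤ 36%; employment 96 ≥ 6 mo → does not qualify.
Product C: score 599 ≥ 580; DTI 34.8% ≤ 40%; employment 96 ≥ 6 mo → qualifies.

Product C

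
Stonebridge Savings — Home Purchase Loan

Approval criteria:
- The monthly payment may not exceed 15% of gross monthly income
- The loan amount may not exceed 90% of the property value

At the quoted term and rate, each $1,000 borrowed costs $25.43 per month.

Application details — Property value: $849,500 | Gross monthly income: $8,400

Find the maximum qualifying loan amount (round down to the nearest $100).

Payment cap: 15% × $8,400 = $1,260/month.
At $25.43 per $1,000, that supports 1,260/25.43 × 1,000 ≈ $49,547 → $49,500.
LTV cap: 90% × $849,500 = $764,550 → $764,500.
Binding constraint: payment-to-income.

$49,500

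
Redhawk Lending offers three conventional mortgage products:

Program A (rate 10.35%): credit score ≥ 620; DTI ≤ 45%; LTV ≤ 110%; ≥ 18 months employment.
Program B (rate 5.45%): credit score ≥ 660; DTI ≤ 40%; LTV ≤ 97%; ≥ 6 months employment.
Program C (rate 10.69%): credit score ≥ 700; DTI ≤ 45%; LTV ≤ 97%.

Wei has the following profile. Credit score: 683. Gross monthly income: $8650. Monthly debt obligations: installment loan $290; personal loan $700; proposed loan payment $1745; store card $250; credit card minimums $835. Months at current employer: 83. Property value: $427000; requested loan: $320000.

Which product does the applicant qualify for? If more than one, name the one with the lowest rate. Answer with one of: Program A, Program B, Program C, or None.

Program A

Total debts = (290 + 700 + 1,745 + 250 + 835) = 3,820; DTI = 3,820/8,650 = 44.2%.
LTV = 320,000/427,000 = 74.9%.
Program A: score 683 ≥ 620; DTI 44.2% ≤ 45%; LTV 74.9% ≤ 110%; employment 83 ≥ 18 mo → qualifies.
Program B: score 683 ≥ 660; DTI 44.2% > 40%; LTV 74.9% ≤ 97%; employment 83 ≥ 6 mo → does not qualify.
Program C: score 683 < 700; DTI 44.2% ≤ 45%; LTV 74.9% ≤ 97% → does not qualify.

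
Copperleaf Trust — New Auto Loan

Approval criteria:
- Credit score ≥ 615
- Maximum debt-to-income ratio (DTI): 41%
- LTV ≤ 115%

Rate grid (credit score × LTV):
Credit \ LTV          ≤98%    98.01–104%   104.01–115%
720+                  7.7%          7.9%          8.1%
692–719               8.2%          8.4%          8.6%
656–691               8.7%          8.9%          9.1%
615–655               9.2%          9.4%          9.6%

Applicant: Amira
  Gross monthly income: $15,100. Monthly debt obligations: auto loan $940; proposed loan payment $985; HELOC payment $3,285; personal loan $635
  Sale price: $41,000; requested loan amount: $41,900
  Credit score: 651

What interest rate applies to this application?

Credit score 651 ≥ 615; Total monthly debts = (940 + 985 + 3,285 + 635) = 5,845. DTI: 5,845 ÷ 15,100 = 38.7%, within the 41% cap
Loan-to-value = 41,900/41,000 = 102.2% — pass (115% max)
Row: 651 falls in 615–655. Column: 102.2% falls in 98.01–104%. Rate = 9.4%.

9.4%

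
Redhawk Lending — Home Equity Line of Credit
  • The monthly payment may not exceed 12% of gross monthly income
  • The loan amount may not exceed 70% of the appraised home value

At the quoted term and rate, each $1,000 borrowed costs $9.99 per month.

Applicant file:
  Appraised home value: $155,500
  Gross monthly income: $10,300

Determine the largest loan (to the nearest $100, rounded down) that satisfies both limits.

$108,800

Payment cap: 12% × $10,300 = $1,236/month.
At $9.99 per $1,000, that supports 1,236/9.99 × 1,000 ≈ $123,723 → $123,700.
LTV cap: 70% × $155,500 = $108,850 → $108,800.
Binding constraint: loan-to-value.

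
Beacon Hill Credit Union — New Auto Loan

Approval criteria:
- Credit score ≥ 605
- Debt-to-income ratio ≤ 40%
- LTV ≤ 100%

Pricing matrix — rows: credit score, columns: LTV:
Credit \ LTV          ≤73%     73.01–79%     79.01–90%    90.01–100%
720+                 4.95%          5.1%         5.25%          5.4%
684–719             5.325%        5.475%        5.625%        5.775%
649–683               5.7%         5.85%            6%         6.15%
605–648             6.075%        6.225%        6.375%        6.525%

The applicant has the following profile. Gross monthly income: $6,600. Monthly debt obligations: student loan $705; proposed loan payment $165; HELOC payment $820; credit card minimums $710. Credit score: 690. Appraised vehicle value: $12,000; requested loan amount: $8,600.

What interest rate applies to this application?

5.325%

Credit score 690 ≥ 605; Total monthly debts = (705 + 165 + 820 + 710) = 2,400. DTI = 2,400/6,600 = 36.4% ≤ 40%
LTV: 8,600 ÷ 12,000 = 71.7%, within 100% cap
Credit 690 → row 684–719; LTV 71.7% → column ≤73%. Grid cell → 5.325%.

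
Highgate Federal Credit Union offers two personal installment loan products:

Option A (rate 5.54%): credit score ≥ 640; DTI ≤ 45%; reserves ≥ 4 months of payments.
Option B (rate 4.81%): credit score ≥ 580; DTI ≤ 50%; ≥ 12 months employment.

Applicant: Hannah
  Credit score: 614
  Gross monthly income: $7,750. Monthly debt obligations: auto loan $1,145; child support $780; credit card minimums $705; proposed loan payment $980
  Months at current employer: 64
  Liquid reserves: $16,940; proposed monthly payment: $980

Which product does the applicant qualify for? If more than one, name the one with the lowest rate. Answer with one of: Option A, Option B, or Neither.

Total debts = (1,145 + 780 + 705 + 980) = 3,610; DTI = 3,610/7,750 = 46.6%.
Reserves = 16,940/980 = 17.3 months.
Option A: score 614 < 640; DTI 46.6% > 45%; reserves 17.3 ≥ 4 mo → does not qualify.
Option B: score 614 ≥ 580; DTI 46.6% ≤ 50%; employment 64 ≥ 12 mo → qualifies.

Option B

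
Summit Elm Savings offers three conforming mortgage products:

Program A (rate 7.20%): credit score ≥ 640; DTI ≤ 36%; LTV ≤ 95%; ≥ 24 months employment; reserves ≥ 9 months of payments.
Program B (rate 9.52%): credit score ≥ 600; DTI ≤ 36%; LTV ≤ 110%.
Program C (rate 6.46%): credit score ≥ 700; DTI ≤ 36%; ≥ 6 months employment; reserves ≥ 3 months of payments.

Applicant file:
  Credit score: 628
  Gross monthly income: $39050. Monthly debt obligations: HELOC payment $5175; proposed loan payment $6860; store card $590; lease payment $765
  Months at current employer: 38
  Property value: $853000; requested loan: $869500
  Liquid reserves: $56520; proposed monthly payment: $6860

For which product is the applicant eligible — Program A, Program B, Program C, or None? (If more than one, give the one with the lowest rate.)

Total debts = (5,175 + 6,860 + 590 + 765) = 13,390; DTI = 13,390/39,050 = 34.3%.
LTV = 869,500/853,000 = 101.9%.
Reserves = 56,520/6,860 = 8.2 months.
Program A: score 628 < 640; DTI 34.3% ≤ 36%; LTV 101.9% > 95%; employment 38 ≥ 24 mo; reserves 8.2 < 9 mo → does not qualify.
Program B: score 628 ≥ 600; DTI 34.3% ≤ 36%; LTV 101.9% ≤ 110% → qualifies.
Program C: score 628 < 700; DTI 34.3% ≤ 36%; employment 38 ≥ 6 mo; reserves 8.2 ≥ 3 mo → does not qualify.

Program B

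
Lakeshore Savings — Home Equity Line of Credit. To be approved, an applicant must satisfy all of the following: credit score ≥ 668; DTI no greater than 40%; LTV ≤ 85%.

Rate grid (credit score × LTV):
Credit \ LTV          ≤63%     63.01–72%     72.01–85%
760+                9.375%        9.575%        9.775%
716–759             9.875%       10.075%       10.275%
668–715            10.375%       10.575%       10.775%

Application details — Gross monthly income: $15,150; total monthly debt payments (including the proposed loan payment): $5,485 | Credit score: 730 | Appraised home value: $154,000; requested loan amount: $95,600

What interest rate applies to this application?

Credit score 730 ≥ 668; DTI = 5,485/15,150 = 36.2% ≤ 40%
LTV: 95,600 ÷ 154,000 = 62.1%, within 85% cap
Score 730 is in the 716–759 band; LTV 62.1% is in the ≤63% band → 9.875%.

9.875%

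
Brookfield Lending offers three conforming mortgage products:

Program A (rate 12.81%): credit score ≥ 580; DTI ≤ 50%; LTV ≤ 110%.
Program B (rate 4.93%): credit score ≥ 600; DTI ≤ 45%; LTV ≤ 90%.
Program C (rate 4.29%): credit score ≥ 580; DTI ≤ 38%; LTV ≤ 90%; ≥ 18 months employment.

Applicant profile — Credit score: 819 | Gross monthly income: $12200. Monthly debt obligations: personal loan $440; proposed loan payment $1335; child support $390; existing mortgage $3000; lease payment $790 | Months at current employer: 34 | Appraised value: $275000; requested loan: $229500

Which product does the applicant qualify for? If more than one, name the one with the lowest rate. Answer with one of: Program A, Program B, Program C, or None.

Program A

Total debts = (440 + 1,335 + 390 + 3,000 + 790) = 5,955; DTI = 5,955/12,200 = 48.8%.
LTV = 229,500/275,000 = 83.5%.
Program A: score 819 ≥ 580; DTI 48.8% ≤ 50%; LTV 83.5% ≤ 110% → qualifies.
Program B: score 819 ≥ 600; DTI 48.8% > 45%; LTV 83.5% ≤ 90% → does not qualify.
Program C: score 819 ≥ 580; DTI 48.8% > 38%; LTV 83.5% ≤ 90%; employment 34 ≥ 18 mo → does not qualify.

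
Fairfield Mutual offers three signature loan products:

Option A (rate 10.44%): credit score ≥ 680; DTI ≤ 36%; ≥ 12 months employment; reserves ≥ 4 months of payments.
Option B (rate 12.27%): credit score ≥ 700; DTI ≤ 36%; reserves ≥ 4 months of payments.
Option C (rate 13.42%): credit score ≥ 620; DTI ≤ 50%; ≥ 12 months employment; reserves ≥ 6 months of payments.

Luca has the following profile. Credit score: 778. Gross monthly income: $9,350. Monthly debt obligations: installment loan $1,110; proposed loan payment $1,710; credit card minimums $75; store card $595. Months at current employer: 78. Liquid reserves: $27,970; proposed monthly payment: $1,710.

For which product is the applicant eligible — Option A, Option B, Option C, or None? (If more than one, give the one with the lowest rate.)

Option C

Total debts = (1,110 + 1,710 + 75 + 595) = 3,490; DTI = 3,490/9,350 = 37.3%.
Reserves = 27,970/1,710 = 16.4 months.
Option A: score 778 ≥ 680; DTI 37.3% > 36%; employment 78 ≥ 12 mo; reserves 16.4 ≥ 4 mo → does not qualify.
Option B: score 778 ≥ 700; DTI 37.3% > 36%; reserves 16.4 ≥ 4 mo → does not qualify.
Option C: score 778 ≥ 620; DTI 37.3% ≤ 50%; employment 78 ≥ 12 mo; reserves 16.4 ≥ 6 mo → qualifies.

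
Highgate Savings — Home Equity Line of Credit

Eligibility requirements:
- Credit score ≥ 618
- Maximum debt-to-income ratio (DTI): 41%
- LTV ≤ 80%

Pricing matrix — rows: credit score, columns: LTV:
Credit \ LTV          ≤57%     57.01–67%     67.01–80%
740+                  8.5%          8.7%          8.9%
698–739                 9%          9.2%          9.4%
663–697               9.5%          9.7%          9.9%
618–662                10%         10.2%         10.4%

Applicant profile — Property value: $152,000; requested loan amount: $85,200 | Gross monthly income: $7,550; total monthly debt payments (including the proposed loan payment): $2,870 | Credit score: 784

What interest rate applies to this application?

8.5%

Credit score 784 ≥ 618; DTI = 2,870/7,550 = 38% ≤ 41%
LTV: 85,200 ÷ 152,000 = 56.1%, within 80% cap
Credit 784 → row 740+; LTV 56.1% → column ≤57%. Grid cell → 8.5%.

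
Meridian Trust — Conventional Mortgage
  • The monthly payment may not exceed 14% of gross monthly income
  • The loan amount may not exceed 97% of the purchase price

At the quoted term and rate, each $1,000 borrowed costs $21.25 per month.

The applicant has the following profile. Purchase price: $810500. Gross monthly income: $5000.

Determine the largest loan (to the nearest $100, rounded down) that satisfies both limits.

Payment cap: 14% × $5,000 = $700/month.
At $21.25 per $1,000, that supports 700/21.25 × 1,000 ≈ $32,941 → $32,900.
LTV cap: 97% × $810,500 = $786,185 → $786,100.
Binding constraint: payment-to-income.

$32,900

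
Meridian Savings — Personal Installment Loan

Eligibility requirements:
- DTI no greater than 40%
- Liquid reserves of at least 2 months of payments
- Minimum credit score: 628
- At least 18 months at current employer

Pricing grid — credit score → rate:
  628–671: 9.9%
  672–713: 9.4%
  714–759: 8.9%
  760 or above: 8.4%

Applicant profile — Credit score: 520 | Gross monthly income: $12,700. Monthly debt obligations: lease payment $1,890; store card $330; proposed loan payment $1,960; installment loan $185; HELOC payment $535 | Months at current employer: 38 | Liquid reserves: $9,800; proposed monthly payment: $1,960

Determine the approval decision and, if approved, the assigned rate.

Denied

Credit score 520 < 628 (below minimum)
Total monthly debts = (1,890 + 330 + 1,960 + 185 + 535) = 4,900. DTI: 4,900 ÷ 12,700 = 38.6%, within the 40% cap
Reserves = 9,800/1,960 = 5.0 months ≥ 2
Employment 38 ≥ 18 months
Not all requirements met → denied.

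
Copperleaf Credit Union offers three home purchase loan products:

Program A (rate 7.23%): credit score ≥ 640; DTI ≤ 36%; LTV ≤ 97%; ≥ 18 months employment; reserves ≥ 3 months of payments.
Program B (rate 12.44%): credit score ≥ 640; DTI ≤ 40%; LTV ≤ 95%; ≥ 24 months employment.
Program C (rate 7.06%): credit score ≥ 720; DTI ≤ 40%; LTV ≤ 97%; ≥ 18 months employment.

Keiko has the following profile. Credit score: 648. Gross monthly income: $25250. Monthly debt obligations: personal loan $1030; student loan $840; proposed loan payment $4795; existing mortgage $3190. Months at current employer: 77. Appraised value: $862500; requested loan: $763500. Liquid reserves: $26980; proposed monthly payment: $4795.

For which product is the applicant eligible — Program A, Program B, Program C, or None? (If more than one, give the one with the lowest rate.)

Program B

Total debts = (1,030 + 840 + 4,795 + 3,190) = 9,855; DTI = 9,855/25,250 = 39%.
LTV = 763,500/862,500 = 88.5%.
Reserves = 26,980/4,795 = 5.6 months.
Program A: score 648 ≥ 640; DTI 39% > 36%; LTV 88.5% ≤ 97%; employment 77 ≥ 18 mo; reserves 5.6 ≥ 3 mo → does not qualify.
Program B: score 648 ≥ 640; DTI 39% ≤ 40%; LTV 88.5% ≤ 95%; employment 77 ≥ 24 mo → qualifies.
Program C: score 648 < 720; DTI 39% ≤ 40%; LTV 88.5% ≤ 97%; employment 77 ≥ 18 mo → does not qualify.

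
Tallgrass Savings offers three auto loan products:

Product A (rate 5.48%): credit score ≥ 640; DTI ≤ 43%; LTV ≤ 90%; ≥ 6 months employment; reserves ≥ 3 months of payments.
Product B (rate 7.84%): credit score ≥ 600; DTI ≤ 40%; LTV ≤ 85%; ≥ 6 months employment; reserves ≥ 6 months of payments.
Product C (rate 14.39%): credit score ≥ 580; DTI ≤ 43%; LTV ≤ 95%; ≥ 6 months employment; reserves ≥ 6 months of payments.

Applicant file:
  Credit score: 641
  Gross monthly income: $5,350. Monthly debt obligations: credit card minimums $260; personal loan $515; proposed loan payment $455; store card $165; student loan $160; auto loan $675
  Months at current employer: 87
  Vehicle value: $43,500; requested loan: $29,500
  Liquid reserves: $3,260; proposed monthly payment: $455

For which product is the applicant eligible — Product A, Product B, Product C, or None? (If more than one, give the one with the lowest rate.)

Total debts = (260 + 515 + 455 + 165 + 160 + 675) = 2,230; DTI = 2,230/5,350 = 41.7%.
LTV = 29,500/43,500 = 67.8%.
Reserves = 3,260/455 = 7.2 months.
Product A: score 641 ≥ 640; DTI 41.7% ≤ 43%; LTV 67.8% ≤ 90%; employment 87 ≥ 6 mo; reserves 7.2 ≥ 3 mo → qualifies.
Product B: score 641 ≥ 600; DTI 41.7% > 40%; LTV 67.8% ≤ 85%; employment 87 ≥ 6 mo; reserves 7.2 ≥ 6 mo → does not qualify.
Product C: score 641 ≥ 580; DTI 41.7% ≤ 43%; LTV 67.8% ≤ 95%; employment 87 ≥ 6 mo; reserves 7.2 ≥ 6 mo → qualifies.
Qualifying: Product A, Product C. Lowest rate is 5.48% → Product A.

Product A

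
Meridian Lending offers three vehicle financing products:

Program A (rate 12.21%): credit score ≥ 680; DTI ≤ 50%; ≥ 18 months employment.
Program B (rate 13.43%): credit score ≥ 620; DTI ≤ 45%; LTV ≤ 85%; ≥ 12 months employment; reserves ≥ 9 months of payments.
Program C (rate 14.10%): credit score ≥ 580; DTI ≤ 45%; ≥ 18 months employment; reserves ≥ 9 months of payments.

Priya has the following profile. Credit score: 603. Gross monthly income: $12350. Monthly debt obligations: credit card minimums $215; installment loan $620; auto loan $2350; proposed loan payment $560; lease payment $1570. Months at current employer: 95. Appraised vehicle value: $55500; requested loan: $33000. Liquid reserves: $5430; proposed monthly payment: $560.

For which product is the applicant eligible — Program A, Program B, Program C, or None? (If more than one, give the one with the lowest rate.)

Total debts = (215 + 620 + 2,350 + 560 + 1,570) = 5,315; DTI = 5,315/12,350 = 43%.
LTV = 33,000/55,500 = 59.5%.
Reserves = 5,430/560 = 9.7 months.
Program A: score 603 < 680; DTI 43% ≤ 50%; employment 95 ≥ 18 mo → does not qualify.
Program B: score 603 < 620; DTI 43% ≤ 45%; LTV 59.5% ≤ 85%; employment 95 ≥ 12 mo; reserves 9.7 ≥ 9 mo → does not qualify.
Program C: score 603 ≥ 580; DTI 43% ≤ 45%; employment 95 ≥ 18 mo; reserves 9.7 ≥ 9 mo → qualifies.

Program C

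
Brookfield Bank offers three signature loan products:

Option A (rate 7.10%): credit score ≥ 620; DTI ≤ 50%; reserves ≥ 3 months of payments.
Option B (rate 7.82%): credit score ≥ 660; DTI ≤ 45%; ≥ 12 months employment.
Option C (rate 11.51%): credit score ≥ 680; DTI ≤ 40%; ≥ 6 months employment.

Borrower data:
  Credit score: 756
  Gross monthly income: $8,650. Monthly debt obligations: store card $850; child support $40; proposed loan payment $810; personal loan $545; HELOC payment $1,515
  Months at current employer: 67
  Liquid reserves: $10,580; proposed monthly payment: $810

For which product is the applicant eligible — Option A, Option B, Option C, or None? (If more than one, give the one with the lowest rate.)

Option A

Total debts = (850 + 40 + 810 + 545 + 1,515) = 3,760; DTI = 3,760/8,650 = 43.5%.
Reserves = 10,580/810 = 13.1 months.
Option A: score 756 ≥ 620; DTI 43.5% ≤ 50%; reserves 13.1 ≥ 3 mo → qualifies.
Option B: score 756 ≥ 660; DTI 43.5% ≤ 45%; employment 67 ≥ 12 mo → qualifies.
Option C: score 756 ≥ 680; DTI 43.5% > 40%; employment 67 ≥ 6 mo → does not qualify.
Qualifying: Option A, Option B. Lowest rate is 7.10% → Option A.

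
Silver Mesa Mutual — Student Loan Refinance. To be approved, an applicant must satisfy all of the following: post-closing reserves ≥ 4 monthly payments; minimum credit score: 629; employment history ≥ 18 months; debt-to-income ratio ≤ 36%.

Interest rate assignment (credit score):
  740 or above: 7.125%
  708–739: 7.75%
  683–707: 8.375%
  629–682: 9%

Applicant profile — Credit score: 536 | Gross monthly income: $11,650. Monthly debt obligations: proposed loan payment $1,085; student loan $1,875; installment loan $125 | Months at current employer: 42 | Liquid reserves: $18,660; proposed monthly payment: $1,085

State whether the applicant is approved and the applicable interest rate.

Credit score 536 < 629 (below minimum)
Employment 42 ≥ 18 months
Reserves = 18,660/1,085 = 17.2 months ≥ 4
Total monthly debts = (1,085 + 1,875 + 125) = 3,085. DTI: 3,085 ÷ 11,650 = 26.5%, within the 36% cap
Not all requirements met → denied.

Denied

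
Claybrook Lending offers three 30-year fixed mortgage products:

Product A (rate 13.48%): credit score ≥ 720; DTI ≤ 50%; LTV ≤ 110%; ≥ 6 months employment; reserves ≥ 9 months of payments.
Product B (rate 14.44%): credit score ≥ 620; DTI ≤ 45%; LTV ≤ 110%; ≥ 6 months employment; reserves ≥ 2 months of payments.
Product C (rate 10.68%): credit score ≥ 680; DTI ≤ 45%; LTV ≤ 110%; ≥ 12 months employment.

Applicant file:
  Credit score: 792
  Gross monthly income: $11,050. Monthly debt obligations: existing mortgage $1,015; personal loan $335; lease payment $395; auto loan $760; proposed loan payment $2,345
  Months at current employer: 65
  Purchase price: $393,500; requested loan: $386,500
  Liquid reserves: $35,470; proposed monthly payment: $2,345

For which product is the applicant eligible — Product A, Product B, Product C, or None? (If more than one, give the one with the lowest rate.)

Product C

Total debts = (1,015 + 335 + 395 + 760 + 2,345) = 4,850; DTI = 4,850/11,050 = 43.9%.
LTV = 386,500/393,500 = 98.2%.
Reserves = 35,470/2,345 = 15.1 months.
Product A: score 792 ≥ 720; DTI 43.9% ≤ 50%; LTV 98.2% ≤ 110%; employment 65 ≥ 6 mo; reserves 15.1 ≥ 9 mo → qualifies.
Product B: score 792 ≥ 620; DTI 43.9% ≤ 45%; LTV 98.2% ≤ 110%; employment 65 ≥ 6 mo; reserves 15.1 ≥ 2 mo → qualifies.
Product C: score 792 ≥ 680; DTI 43.9% ≤ 45%; LTV 98.2% ≤ 110%; employment 65 ≥ 12 mo → qualifies.
Qualifying: Product A, Product B, Product C. Lowest rate is 10.68% → Product C.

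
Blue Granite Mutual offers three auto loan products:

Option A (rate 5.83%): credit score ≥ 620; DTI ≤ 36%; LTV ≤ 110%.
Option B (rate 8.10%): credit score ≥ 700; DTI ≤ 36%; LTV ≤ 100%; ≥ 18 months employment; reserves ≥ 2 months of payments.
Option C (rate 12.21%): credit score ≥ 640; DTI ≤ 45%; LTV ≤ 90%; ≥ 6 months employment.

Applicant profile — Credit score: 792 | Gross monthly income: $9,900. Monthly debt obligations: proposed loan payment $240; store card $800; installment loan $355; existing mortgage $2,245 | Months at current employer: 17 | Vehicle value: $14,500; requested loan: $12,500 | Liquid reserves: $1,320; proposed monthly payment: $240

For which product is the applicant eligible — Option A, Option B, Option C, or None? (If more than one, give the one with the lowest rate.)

Total debts = (240 + 800 + 355 + 2,245) = 3,640; DTI = 3,640/9,900 = 36.8%.
LTV = 12,500/14,500 = 86.2%.
Reserves = 1,320/240 = 5.5 months.
Option A: score 792 ≥ 620; DTI 36.8% > 36%; LTV 86.2% ≤ 110% → does not qualify.
Option B: score 792 ≥ 700; DTI 36.8% > 36%; LTV 86.2% ≤ 100%; employment 17 < 18 mo; reserves 5.5 ≥ 2 mo → does not qualify.
Option C: score 792 ≥ 640; DTI 36.8% ≤ 45%; LTV 86.2% ≤ 90%; employment 17 ≥ 6 mo → qualifies.

Option C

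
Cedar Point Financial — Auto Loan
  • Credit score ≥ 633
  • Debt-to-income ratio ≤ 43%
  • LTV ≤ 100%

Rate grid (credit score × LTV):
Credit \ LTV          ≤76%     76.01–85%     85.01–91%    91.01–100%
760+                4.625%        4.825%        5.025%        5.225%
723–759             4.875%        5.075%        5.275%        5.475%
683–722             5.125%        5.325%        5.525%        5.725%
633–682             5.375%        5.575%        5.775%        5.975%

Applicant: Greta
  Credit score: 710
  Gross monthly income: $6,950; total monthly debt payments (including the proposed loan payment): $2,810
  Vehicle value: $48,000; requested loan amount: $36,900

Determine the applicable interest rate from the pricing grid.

5.325%

Credit score 710 ≥ 633; DTI: 2,810 ÷ 6,950 = 40.4%, within the 43% cap
LTV = 36,900/48,000 = 76.9% ≤ 100%
Score 710 is in the 683–722 band; LTV 76.9% is in the 76.01–85% band → 5.325%.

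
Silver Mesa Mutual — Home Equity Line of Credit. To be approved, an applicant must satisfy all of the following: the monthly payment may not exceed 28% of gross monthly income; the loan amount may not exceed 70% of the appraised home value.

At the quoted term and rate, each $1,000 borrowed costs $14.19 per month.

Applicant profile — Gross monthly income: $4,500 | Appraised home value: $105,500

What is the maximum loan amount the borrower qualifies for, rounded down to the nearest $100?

$73,800

Payment cap: 28% × $4,500 = $1,260/month.
At $14.19 per $1,000, that supports 1,260/14.19 × 1,000 ≈ $88,794 → $88,700.
LTV cap: 70% × $105,500 = $73,850 → $73,800.
Binding constraint: loan-to-value.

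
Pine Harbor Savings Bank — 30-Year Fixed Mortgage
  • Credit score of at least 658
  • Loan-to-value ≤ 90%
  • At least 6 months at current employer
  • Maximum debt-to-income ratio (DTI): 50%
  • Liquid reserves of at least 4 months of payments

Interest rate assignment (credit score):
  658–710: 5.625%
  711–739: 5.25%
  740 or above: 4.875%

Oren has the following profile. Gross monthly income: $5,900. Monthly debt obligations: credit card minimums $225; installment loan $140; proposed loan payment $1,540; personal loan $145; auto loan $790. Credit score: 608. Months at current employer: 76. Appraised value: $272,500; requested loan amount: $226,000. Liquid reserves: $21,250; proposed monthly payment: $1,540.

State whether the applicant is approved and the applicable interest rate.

Denied

Credit score 608 < 658 (below minimum)
Total monthly debts = (225 + 140 + 1,540 + 145 + 790) = 2,840. DTI: 2,840 ÷ 5,900 = 48.1%, within the 50% cap
Employment 76 ≥ 6 months
Liquid reserves cover 21,250/1,540 = 13.8 months — ≥ 4 required
Loan-to-value = 226,000/272,500 = 82.9% — pass (90% max)
Not all requirements met → denied.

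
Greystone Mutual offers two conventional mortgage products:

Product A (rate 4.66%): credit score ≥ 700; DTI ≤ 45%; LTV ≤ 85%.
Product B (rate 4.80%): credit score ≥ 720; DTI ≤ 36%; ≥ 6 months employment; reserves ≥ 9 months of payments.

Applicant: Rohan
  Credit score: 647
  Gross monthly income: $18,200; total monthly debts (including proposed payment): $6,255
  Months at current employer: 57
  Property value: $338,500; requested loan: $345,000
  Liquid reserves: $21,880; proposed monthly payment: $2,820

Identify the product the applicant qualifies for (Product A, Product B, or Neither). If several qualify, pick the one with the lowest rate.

DTI = 6,255/18,200 = 34.4%.
LTV = 345,000/338,500 = 101.9%.
Reserves = 21,880/2,820 = 7.8 months.
Product A: score 647 < 700; DTI 34.4% ≤ 45%; LTV 101.9% > 85% → does not qualify.
Product B: score 647 < 720; DTI 34.4% ≤ 36%; employment 57 ≥ 6 mo; reserves 7.8 < 9 mo → does not qualify.

Neither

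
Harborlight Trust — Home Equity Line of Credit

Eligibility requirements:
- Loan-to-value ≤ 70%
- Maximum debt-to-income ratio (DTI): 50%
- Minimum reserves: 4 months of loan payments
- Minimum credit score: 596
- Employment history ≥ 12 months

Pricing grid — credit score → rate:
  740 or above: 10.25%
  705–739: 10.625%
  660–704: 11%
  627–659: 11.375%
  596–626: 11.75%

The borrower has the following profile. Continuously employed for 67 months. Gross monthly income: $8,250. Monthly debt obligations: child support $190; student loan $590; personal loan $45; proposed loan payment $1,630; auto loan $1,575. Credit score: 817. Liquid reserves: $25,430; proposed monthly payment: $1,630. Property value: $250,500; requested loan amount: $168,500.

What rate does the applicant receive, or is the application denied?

Credit score 817 ≥ 596 (meets minimum)
Liquid reserves cover 25,430/1,630 = 15.6 months — ≥ 4 required
Total monthly debts = (190 + 590 + 45 + 1,630 + 1,575) = 4,030. DTI = 4,030/8,250 = 48.8% ≤ 50%
LTV = 168,500/250,500 = 67.3% ≤ 70%
Employment 67 ≥ 12 months
All requirements met. Score 817 falls in the 740 or above tier → 10.25%.

Approved at 10.25%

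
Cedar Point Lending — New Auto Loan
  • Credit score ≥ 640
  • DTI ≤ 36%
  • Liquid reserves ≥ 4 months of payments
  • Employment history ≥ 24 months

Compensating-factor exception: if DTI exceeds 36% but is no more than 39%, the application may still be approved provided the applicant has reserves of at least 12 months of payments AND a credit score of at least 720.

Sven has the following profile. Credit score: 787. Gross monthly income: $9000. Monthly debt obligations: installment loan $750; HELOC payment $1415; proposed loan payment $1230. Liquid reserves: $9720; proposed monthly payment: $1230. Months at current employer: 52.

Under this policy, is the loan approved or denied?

Credit score 787 ≥ 640 (meets base)
Total debts = (750 + 1,415 + 1,230) = 3,395. DTI = 3,395/9,000 = 37.7% > 36% — standard DTI limit exceeded.
Reserves = 9,720/1,230 = 7.9 months ≥ 4
Employment 52 ≥ 24 months
DTI 37.7% is within the 36%–39% exception band; checking compensating factors.
Reserves 7.9 < 12 months; credit score 787 ≥ 720.
Override conditions not both satisfied; exception does not apply.

Denied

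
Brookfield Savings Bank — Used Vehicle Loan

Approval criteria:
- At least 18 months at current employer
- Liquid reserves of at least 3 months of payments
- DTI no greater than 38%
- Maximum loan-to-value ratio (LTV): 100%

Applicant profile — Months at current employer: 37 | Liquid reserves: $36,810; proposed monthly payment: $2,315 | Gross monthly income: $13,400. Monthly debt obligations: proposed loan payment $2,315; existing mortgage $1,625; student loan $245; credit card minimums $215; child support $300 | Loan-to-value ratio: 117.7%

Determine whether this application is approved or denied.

Denied

Employment 37 ≥ 18 months
Reserves: 36,810 ÷ 2,315 = 15.9 months (meets 3-month minimum)
Total monthly debts = (2,315 + 1,625 + 245 + 215 + 300) = 4,700. DTI: 4,700 ÷ 13,400 = 35.1%, within the 38% cap
LTV 117.7% — over 100%
Fails on LTV.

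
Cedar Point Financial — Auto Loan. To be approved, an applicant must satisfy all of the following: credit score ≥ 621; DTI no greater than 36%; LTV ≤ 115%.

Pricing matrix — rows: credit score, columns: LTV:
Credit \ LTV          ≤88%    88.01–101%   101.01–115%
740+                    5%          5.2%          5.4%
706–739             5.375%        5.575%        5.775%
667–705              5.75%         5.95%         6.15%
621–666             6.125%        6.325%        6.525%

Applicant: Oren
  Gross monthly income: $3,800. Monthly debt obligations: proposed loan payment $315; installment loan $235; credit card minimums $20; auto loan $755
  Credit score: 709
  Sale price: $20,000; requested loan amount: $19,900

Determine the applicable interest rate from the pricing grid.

5.575%

Credit score 709 ≥ 621; Total monthly debts = (315 + 235 + 20 + 755) = 1,325. DTI: 1,325 ÷ 3,800 = 34.9%, within the 36% cap
LTV: 19,900 ÷ 20,000 = 99.5%, within 115% cap
Row: 709 falls in 706–739. Column: 99.5% falls in 88.01–101%. Rate = 5.575%.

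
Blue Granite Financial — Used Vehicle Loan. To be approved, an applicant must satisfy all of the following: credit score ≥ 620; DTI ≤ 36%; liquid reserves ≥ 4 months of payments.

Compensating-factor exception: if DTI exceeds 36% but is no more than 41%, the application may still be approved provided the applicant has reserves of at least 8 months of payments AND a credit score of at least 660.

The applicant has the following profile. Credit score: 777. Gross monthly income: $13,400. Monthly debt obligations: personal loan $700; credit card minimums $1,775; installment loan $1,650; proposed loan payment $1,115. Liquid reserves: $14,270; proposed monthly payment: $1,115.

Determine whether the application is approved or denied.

Credit score 777 ≥ 620 (meets base)
Total debts = (700 + 1,775 + 1,650 + 1,115) = 5,240. DTI: 5,240 ÷ 13,400 = 39.1%, over the 36% base limit.
Reserves: 14,270 ÷ 1,115 = 12.8 months (meets 4-month minimum)
39.1% falls in the override range (36%–41%), so the compensating-factor test applies.
Reserves 12.8 ≥ 8 months; credit score 777 ≥ 660.
Both override conditions satisfied; DTI exception granted.

Approved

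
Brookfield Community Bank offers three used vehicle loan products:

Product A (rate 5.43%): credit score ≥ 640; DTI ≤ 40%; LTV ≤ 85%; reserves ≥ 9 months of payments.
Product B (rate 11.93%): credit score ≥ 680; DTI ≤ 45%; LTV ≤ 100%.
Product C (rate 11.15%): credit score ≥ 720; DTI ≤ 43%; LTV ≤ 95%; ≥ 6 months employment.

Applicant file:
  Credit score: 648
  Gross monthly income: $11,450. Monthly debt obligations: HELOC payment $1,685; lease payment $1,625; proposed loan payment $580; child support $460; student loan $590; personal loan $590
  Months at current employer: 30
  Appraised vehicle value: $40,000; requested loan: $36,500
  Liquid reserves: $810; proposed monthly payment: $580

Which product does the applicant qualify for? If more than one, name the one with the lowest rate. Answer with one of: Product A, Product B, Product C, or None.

None

Total debts = (1,685 + 1,625 + 580 + 460 + 590 + 590) = 5,530; DTI = 5,530/11,450 = 48.3%.
LTV = 36,500/40,000 = 91.2%.
Reserves = 810/580 = 1.4 months.
Product A: score 648 ≥ 640; DTI 48.3% > 40%; LTV 91.2% > 85%; reserves 1.4 < 9 mo → does not qualify.
Product B: score 648 < 680; DTI 48.3% > 45%; LTV 91.2% ≤ 100% → does not qualify.
Product C: score 648 < 720; DTI 48.3% > 43%; LTV 91.2% ≤ 95%; employment 30 ≥ 6 mo → does not qualify.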